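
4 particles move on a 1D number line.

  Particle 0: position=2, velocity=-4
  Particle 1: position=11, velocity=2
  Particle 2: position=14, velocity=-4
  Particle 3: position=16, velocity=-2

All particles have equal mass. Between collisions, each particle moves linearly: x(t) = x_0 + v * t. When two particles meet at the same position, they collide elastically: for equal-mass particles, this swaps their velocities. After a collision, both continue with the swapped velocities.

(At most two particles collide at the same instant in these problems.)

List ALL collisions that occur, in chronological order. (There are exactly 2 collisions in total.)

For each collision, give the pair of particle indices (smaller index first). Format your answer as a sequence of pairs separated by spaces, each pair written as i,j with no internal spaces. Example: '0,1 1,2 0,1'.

Answer: 1,2 2,3

Derivation:
Collision at t=1/2: particles 1 and 2 swap velocities; positions: p0=0 p1=12 p2=12 p3=15; velocities now: v0=-4 v1=-4 v2=2 v3=-2
Collision at t=5/4: particles 2 and 3 swap velocities; positions: p0=-3 p1=9 p2=27/2 p3=27/2; velocities now: v0=-4 v1=-4 v2=-2 v3=2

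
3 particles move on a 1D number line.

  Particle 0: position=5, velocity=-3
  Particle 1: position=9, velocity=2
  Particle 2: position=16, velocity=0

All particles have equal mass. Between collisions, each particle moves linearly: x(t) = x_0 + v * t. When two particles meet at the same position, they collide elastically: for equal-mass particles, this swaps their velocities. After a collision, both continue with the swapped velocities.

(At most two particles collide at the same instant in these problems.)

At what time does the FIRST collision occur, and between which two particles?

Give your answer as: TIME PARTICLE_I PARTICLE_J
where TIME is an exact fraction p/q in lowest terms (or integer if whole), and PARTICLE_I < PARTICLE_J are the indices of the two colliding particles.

Pair (0,1): pos 5,9 vel -3,2 -> not approaching (rel speed -5 <= 0)
Pair (1,2): pos 9,16 vel 2,0 -> gap=7, closing at 2/unit, collide at t=7/2
Earliest collision: t=7/2 between 1 and 2

Answer: 7/2 1 2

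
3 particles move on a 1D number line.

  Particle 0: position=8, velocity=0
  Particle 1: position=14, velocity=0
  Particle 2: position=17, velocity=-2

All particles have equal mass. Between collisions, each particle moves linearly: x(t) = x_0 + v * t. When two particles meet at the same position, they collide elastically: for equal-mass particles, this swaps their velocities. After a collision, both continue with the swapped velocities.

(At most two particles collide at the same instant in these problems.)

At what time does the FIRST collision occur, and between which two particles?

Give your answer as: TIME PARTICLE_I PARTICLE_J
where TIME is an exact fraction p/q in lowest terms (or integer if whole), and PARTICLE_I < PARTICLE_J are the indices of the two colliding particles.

Answer: 3/2 1 2

Derivation:
Pair (0,1): pos 8,14 vel 0,0 -> not approaching (rel speed 0 <= 0)
Pair (1,2): pos 14,17 vel 0,-2 -> gap=3, closing at 2/unit, collide at t=3/2
Earliest collision: t=3/2 between 1 and 2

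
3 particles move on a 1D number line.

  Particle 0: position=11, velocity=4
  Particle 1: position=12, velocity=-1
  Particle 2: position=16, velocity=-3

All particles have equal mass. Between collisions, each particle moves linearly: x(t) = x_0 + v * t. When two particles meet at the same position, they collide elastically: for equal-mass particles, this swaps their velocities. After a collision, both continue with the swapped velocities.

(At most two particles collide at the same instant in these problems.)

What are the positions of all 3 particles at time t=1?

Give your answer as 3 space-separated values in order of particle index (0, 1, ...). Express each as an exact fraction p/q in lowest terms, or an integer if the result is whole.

Collision at t=1/5: particles 0 and 1 swap velocities; positions: p0=59/5 p1=59/5 p2=77/5; velocities now: v0=-1 v1=4 v2=-3
Collision at t=5/7: particles 1 and 2 swap velocities; positions: p0=79/7 p1=97/7 p2=97/7; velocities now: v0=-1 v1=-3 v2=4
Advance to t=1 (no further collisions before then); velocities: v0=-1 v1=-3 v2=4; positions = 11 13 15

Answer: 11 13 15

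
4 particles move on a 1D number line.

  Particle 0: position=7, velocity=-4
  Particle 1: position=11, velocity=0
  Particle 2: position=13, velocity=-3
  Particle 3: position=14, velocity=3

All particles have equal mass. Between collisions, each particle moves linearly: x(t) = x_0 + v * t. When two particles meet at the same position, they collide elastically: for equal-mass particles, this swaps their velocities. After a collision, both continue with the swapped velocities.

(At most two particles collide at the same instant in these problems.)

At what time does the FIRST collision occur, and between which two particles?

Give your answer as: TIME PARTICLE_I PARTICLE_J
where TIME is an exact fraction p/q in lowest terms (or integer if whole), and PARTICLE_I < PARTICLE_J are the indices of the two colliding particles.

Answer: 2/3 1 2

Derivation:
Pair (0,1): pos 7,11 vel -4,0 -> not approaching (rel speed -4 <= 0)
Pair (1,2): pos 11,13 vel 0,-3 -> gap=2, closing at 3/unit, collide at t=2/3
Pair (2,3): pos 13,14 vel -3,3 -> not approaching (rel speed -6 <= 0)
Earliest collision: t=2/3 between 1 and 2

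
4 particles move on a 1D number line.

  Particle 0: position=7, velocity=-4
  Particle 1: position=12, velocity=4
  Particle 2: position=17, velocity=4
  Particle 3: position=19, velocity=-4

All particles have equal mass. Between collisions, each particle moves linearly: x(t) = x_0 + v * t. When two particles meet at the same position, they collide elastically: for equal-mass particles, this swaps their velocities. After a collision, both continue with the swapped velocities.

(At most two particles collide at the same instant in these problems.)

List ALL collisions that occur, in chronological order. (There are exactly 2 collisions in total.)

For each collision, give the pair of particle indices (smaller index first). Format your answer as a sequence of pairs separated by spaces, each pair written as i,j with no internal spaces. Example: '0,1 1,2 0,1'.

Answer: 2,3 1,2

Derivation:
Collision at t=1/4: particles 2 and 3 swap velocities; positions: p0=6 p1=13 p2=18 p3=18; velocities now: v0=-4 v1=4 v2=-4 v3=4
Collision at t=7/8: particles 1 and 2 swap velocities; positions: p0=7/2 p1=31/2 p2=31/2 p3=41/2; velocities now: v0=-4 v1=-4 v2=4 v3=4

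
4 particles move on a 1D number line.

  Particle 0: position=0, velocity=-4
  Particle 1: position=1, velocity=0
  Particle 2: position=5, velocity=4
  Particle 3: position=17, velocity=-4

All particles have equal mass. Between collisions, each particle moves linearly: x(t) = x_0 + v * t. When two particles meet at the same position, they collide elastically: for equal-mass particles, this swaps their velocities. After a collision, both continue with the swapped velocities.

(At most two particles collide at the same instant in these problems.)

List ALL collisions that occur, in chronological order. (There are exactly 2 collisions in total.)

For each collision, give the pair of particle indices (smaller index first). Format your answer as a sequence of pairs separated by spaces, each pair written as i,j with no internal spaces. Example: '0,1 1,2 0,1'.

Collision at t=3/2: particles 2 and 3 swap velocities; positions: p0=-6 p1=1 p2=11 p3=11; velocities now: v0=-4 v1=0 v2=-4 v3=4
Collision at t=4: particles 1 and 2 swap velocities; positions: p0=-16 p1=1 p2=1 p3=21; velocities now: v0=-4 v1=-4 v2=0 v3=4

Answer: 2,3 1,2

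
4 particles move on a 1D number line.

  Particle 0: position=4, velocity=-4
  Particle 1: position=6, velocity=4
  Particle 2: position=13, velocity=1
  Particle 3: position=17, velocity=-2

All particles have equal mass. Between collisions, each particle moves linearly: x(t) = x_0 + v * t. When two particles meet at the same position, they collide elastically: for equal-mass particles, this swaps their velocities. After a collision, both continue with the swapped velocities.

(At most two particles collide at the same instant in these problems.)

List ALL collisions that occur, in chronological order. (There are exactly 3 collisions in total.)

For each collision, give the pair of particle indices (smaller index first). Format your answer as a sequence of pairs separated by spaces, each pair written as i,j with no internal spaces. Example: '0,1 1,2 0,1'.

Collision at t=4/3: particles 2 and 3 swap velocities; positions: p0=-4/3 p1=34/3 p2=43/3 p3=43/3; velocities now: v0=-4 v1=4 v2=-2 v3=1
Collision at t=11/6: particles 1 and 2 swap velocities; positions: p0=-10/3 p1=40/3 p2=40/3 p3=89/6; velocities now: v0=-4 v1=-2 v2=4 v3=1
Collision at t=7/3: particles 2 and 3 swap velocities; positions: p0=-16/3 p1=37/3 p2=46/3 p3=46/3; velocities now: v0=-4 v1=-2 v2=1 v3=4

Answer: 2,3 1,2 2,3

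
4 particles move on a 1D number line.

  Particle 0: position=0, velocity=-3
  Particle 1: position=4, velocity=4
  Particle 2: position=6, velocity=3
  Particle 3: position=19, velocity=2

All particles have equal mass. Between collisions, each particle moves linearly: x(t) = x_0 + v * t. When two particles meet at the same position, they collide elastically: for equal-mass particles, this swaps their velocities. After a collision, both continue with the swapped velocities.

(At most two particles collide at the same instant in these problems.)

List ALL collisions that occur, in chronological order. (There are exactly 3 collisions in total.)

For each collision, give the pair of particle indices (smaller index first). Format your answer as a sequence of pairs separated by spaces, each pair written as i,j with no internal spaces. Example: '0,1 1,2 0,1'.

Answer: 1,2 2,3 1,2

Derivation:
Collision at t=2: particles 1 and 2 swap velocities; positions: p0=-6 p1=12 p2=12 p3=23; velocities now: v0=-3 v1=3 v2=4 v3=2
Collision at t=15/2: particles 2 and 3 swap velocities; positions: p0=-45/2 p1=57/2 p2=34 p3=34; velocities now: v0=-3 v1=3 v2=2 v3=4
Collision at t=13: particles 1 and 2 swap velocities; positions: p0=-39 p1=45 p2=45 p3=56; velocities now: v0=-3 v1=2 v2=3 v3=4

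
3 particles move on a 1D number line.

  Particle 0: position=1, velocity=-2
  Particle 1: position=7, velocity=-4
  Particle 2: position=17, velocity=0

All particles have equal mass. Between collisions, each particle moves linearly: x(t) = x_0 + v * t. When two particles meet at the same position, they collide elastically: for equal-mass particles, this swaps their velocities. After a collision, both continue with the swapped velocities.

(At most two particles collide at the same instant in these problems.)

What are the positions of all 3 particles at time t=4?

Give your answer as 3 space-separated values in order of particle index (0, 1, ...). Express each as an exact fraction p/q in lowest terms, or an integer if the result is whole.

Answer: -9 -7 17

Derivation:
Collision at t=3: particles 0 and 1 swap velocities; positions: p0=-5 p1=-5 p2=17; velocities now: v0=-4 v1=-2 v2=0
Advance to t=4 (no further collisions before then); velocities: v0=-4 v1=-2 v2=0; positions = -9 -7 17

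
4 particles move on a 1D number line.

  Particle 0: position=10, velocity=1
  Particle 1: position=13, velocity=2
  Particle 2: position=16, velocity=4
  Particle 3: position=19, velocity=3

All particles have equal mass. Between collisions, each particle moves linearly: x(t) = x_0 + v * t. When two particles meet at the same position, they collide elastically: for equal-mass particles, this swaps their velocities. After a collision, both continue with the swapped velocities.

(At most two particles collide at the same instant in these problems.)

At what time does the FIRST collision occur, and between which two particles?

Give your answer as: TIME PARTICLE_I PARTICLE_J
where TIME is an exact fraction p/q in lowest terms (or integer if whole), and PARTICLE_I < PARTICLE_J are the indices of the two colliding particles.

Pair (0,1): pos 10,13 vel 1,2 -> not approaching (rel speed -1 <= 0)
Pair (1,2): pos 13,16 vel 2,4 -> not approaching (rel speed -2 <= 0)
Pair (2,3): pos 16,19 vel 4,3 -> gap=3, closing at 1/unit, collide at t=3
Earliest collision: t=3 between 2 and 3

Answer: 3 2 3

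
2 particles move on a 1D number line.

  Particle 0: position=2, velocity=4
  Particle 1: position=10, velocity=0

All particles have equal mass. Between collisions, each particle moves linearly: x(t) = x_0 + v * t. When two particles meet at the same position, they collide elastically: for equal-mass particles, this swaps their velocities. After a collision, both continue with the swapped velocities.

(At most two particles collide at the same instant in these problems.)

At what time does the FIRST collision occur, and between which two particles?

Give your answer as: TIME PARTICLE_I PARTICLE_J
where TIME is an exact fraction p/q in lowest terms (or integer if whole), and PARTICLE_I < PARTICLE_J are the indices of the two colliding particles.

Pair (0,1): pos 2,10 vel 4,0 -> gap=8, closing at 4/unit, collide at t=2
Earliest collision: t=2 between 0 and 1

Answer: 2 0 1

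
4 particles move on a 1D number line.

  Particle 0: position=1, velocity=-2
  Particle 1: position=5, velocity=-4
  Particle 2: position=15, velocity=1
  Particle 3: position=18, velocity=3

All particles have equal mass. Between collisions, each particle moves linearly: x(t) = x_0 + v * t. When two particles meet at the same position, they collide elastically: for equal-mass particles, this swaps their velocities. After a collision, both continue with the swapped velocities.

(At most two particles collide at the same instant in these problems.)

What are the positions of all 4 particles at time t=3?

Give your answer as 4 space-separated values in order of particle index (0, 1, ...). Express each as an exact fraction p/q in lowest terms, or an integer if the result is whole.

Answer: -7 -5 18 27

Derivation:
Collision at t=2: particles 0 and 1 swap velocities; positions: p0=-3 p1=-3 p2=17 p3=24; velocities now: v0=-4 v1=-2 v2=1 v3=3
Advance to t=3 (no further collisions before then); velocities: v0=-4 v1=-2 v2=1 v3=3; positions = -7 -5 18 27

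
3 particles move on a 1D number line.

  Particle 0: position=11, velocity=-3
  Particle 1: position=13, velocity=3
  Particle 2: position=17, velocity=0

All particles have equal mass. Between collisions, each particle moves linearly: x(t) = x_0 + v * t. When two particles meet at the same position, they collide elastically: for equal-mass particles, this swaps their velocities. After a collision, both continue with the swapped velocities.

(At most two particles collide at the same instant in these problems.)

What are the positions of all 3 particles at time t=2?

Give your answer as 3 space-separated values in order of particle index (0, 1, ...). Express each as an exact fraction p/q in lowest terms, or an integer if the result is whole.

Answer: 5 17 19

Derivation:
Collision at t=4/3: particles 1 and 2 swap velocities; positions: p0=7 p1=17 p2=17; velocities now: v0=-3 v1=0 v2=3
Advance to t=2 (no further collisions before then); velocities: v0=-3 v1=0 v2=3; positions = 5 17 19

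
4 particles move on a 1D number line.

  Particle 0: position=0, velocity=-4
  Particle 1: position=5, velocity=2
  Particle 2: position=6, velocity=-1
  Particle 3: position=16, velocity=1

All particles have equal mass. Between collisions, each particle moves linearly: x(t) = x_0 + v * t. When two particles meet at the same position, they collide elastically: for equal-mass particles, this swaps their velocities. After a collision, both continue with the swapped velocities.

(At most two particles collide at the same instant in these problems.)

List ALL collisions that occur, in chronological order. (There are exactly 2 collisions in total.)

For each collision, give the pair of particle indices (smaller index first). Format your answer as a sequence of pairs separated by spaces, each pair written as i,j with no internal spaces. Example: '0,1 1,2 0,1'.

Answer: 1,2 2,3

Derivation:
Collision at t=1/3: particles 1 and 2 swap velocities; positions: p0=-4/3 p1=17/3 p2=17/3 p3=49/3; velocities now: v0=-4 v1=-1 v2=2 v3=1
Collision at t=11: particles 2 and 3 swap velocities; positions: p0=-44 p1=-5 p2=27 p3=27; velocities now: v0=-4 v1=-1 v2=1 v3=2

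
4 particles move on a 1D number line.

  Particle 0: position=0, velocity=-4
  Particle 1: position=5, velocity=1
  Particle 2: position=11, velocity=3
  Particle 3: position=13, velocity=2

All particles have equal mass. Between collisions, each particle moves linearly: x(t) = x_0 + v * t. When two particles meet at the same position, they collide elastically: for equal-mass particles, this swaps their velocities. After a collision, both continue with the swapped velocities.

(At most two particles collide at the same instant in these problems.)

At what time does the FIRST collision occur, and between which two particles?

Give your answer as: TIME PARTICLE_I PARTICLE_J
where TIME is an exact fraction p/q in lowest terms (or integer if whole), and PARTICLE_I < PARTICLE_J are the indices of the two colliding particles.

Answer: 2 2 3

Derivation:
Pair (0,1): pos 0,5 vel -4,1 -> not approaching (rel speed -5 <= 0)
Pair (1,2): pos 5,11 vel 1,3 -> not approaching (rel speed -2 <= 0)
Pair (2,3): pos 11,13 vel 3,2 -> gap=2, closing at 1/unit, collide at t=2
Earliest collision: t=2 between 2 and 3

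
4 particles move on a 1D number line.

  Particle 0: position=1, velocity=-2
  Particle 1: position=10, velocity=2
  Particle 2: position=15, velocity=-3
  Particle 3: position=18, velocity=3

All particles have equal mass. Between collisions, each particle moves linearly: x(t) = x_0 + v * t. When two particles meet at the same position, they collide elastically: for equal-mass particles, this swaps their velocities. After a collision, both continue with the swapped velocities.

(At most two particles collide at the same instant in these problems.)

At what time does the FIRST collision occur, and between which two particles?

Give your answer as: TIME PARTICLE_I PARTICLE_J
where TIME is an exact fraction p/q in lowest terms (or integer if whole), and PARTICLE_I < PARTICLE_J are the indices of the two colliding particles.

Pair (0,1): pos 1,10 vel -2,2 -> not approaching (rel speed -4 <= 0)
Pair (1,2): pos 10,15 vel 2,-3 -> gap=5, closing at 5/unit, collide at t=1
Pair (2,3): pos 15,18 vel -3,3 -> not approaching (rel speed -6 <= 0)
Earliest collision: t=1 between 1 and 2

Answer: 1 1 2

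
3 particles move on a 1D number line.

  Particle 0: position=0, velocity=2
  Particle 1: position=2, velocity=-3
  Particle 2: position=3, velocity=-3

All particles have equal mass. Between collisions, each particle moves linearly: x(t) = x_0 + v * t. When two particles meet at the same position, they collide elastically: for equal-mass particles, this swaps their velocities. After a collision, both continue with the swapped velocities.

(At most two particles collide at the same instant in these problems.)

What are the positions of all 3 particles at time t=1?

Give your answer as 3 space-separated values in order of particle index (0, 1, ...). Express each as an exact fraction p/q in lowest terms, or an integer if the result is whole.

Collision at t=2/5: particles 0 and 1 swap velocities; positions: p0=4/5 p1=4/5 p2=9/5; velocities now: v0=-3 v1=2 v2=-3
Collision at t=3/5: particles 1 and 2 swap velocities; positions: p0=1/5 p1=6/5 p2=6/5; velocities now: v0=-3 v1=-3 v2=2
Advance to t=1 (no further collisions before then); velocities: v0=-3 v1=-3 v2=2; positions = -1 0 2

Answer: -1 0 2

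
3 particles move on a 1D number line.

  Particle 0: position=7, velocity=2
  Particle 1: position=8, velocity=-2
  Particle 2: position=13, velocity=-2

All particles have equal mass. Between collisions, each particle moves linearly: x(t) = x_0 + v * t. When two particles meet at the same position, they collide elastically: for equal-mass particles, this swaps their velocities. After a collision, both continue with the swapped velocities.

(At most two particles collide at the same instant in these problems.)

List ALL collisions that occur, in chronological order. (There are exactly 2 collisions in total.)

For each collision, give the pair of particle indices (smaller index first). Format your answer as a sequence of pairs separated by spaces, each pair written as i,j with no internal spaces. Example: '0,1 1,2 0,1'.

Answer: 0,1 1,2

Derivation:
Collision at t=1/4: particles 0 and 1 swap velocities; positions: p0=15/2 p1=15/2 p2=25/2; velocities now: v0=-2 v1=2 v2=-2
Collision at t=3/2: particles 1 and 2 swap velocities; positions: p0=5 p1=10 p2=10; velocities now: v0=-2 v1=-2 v2=2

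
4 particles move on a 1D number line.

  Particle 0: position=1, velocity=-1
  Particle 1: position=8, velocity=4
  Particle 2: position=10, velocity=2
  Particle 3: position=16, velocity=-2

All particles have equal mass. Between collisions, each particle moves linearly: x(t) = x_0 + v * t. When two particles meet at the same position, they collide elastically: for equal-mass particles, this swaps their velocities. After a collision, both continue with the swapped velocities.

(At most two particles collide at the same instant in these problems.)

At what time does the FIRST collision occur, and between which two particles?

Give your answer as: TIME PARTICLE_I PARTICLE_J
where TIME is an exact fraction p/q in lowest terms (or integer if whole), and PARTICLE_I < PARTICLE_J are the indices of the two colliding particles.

Pair (0,1): pos 1,8 vel -1,4 -> not approaching (rel speed -5 <= 0)
Pair (1,2): pos 8,10 vel 4,2 -> gap=2, closing at 2/unit, collide at t=1
Pair (2,3): pos 10,16 vel 2,-2 -> gap=6, closing at 4/unit, collide at t=3/2
Earliest collision: t=1 between 1 and 2

Answer: 1 1 2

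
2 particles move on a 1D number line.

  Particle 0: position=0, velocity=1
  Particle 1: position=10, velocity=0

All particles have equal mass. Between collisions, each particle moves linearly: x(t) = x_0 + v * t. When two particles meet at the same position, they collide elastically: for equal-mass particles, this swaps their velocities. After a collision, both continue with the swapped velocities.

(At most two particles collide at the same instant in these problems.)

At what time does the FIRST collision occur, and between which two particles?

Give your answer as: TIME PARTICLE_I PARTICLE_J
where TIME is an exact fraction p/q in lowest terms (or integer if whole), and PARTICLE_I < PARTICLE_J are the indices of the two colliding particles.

Answer: 10 0 1

Derivation:
Pair (0,1): pos 0,10 vel 1,0 -> gap=10, closing at 1/unit, collide at t=10
Earliest collision: t=10 between 0 and 1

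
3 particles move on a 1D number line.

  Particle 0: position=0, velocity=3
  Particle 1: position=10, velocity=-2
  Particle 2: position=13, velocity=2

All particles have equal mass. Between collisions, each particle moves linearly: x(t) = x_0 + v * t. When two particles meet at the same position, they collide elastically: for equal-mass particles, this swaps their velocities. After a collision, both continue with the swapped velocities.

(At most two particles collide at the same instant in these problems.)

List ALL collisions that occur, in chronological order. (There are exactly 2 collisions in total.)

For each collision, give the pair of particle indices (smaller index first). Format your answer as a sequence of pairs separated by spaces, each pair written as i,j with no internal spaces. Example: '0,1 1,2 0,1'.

Collision at t=2: particles 0 and 1 swap velocities; positions: p0=6 p1=6 p2=17; velocities now: v0=-2 v1=3 v2=2
Collision at t=13: particles 1 and 2 swap velocities; positions: p0=-16 p1=39 p2=39; velocities now: v0=-2 v1=2 v2=3

Answer: 0,1 1,2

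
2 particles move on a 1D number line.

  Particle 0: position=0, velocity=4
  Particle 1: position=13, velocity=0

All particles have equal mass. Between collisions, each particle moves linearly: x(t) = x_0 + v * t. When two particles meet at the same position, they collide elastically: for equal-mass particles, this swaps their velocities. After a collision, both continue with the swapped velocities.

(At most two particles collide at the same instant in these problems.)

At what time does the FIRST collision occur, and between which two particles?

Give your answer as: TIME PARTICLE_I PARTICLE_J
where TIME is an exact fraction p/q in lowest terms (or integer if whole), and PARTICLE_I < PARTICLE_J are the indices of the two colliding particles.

Pair (0,1): pos 0,13 vel 4,0 -> gap=13, closing at 4/unit, collide at t=13/4
Earliest collision: t=13/4 between 0 and 1

Answer: 13/4 0 1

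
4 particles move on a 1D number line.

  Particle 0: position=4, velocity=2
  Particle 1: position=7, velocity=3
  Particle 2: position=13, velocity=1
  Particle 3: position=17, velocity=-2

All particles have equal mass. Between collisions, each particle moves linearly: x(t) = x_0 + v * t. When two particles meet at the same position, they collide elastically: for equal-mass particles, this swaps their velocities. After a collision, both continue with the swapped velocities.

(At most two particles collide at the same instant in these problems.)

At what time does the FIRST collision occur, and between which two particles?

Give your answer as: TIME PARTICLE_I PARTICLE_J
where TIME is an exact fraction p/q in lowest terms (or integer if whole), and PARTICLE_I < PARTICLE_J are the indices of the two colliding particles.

Pair (0,1): pos 4,7 vel 2,3 -> not approaching (rel speed -1 <= 0)
Pair (1,2): pos 7,13 vel 3,1 -> gap=6, closing at 2/unit, collide at t=3
Pair (2,3): pos 13,17 vel 1,-2 -> gap=4, closing at 3/unit, collide at t=4/3
Earliest collision: t=4/3 between 2 and 3

Answer: 4/3 2 3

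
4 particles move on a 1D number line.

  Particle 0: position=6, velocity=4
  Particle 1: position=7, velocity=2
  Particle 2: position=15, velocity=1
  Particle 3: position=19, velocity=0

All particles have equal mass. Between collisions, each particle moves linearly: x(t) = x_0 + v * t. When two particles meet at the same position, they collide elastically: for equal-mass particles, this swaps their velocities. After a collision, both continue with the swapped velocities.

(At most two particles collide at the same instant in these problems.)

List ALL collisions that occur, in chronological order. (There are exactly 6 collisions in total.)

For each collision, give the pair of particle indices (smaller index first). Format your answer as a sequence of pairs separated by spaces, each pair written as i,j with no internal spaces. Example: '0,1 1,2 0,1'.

Collision at t=1/2: particles 0 and 1 swap velocities; positions: p0=8 p1=8 p2=31/2 p3=19; velocities now: v0=2 v1=4 v2=1 v3=0
Collision at t=3: particles 1 and 2 swap velocities; positions: p0=13 p1=18 p2=18 p3=19; velocities now: v0=2 v1=1 v2=4 v3=0
Collision at t=13/4: particles 2 and 3 swap velocities; positions: p0=27/2 p1=73/4 p2=19 p3=19; velocities now: v0=2 v1=1 v2=0 v3=4
Collision at t=4: particles 1 and 2 swap velocities; positions: p0=15 p1=19 p2=19 p3=22; velocities now: v0=2 v1=0 v2=1 v3=4
Collision at t=6: particles 0 and 1 swap velocities; positions: p0=19 p1=19 p2=21 p3=30; velocities now: v0=0 v1=2 v2=1 v3=4
Collision at t=8: particles 1 and 2 swap velocities; positions: p0=19 p1=23 p2=23 p3=38; velocities now: v0=0 v1=1 v2=2 v3=4

Answer: 0,1 1,2 2,3 1,2 0,1 1,2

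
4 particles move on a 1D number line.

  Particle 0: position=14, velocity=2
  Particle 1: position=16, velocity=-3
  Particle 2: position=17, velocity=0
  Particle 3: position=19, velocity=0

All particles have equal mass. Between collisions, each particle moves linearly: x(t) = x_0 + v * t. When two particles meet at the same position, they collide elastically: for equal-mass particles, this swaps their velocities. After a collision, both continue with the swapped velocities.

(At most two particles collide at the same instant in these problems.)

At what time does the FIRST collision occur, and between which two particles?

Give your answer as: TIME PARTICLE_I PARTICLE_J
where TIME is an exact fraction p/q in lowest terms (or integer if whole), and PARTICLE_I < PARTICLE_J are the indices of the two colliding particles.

Answer: 2/5 0 1

Derivation:
Pair (0,1): pos 14,16 vel 2,-3 -> gap=2, closing at 5/unit, collide at t=2/5
Pair (1,2): pos 16,17 vel -3,0 -> not approaching (rel speed -3 <= 0)
Pair (2,3): pos 17,19 vel 0,0 -> not approaching (rel speed 0 <= 0)
Earliest collision: t=2/5 between 0 and 1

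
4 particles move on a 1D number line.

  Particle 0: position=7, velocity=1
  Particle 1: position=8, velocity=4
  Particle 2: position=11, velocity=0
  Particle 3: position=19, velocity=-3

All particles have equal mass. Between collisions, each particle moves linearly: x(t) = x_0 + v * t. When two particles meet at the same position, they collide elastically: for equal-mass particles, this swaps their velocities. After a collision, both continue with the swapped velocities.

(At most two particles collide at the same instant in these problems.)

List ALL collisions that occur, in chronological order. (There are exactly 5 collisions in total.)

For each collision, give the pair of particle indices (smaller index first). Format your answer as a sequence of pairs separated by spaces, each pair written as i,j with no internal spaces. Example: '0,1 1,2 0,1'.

Answer: 1,2 2,3 1,2 0,1 1,2

Derivation:
Collision at t=3/4: particles 1 and 2 swap velocities; positions: p0=31/4 p1=11 p2=11 p3=67/4; velocities now: v0=1 v1=0 v2=4 v3=-3
Collision at t=11/7: particles 2 and 3 swap velocities; positions: p0=60/7 p1=11 p2=100/7 p3=100/7; velocities now: v0=1 v1=0 v2=-3 v3=4
Collision at t=8/3: particles 1 and 2 swap velocities; positions: p0=29/3 p1=11 p2=11 p3=56/3; velocities now: v0=1 v1=-3 v2=0 v3=4
Collision at t=3: particles 0 and 1 swap velocities; positions: p0=10 p1=10 p2=11 p3=20; velocities now: v0=-3 v1=1 v2=0 v3=4
Collision at t=4: particles 1 and 2 swap velocities; positions: p0=7 p1=11 p2=11 p3=24; velocities now: v0=-3 v1=0 v2=1 v3=4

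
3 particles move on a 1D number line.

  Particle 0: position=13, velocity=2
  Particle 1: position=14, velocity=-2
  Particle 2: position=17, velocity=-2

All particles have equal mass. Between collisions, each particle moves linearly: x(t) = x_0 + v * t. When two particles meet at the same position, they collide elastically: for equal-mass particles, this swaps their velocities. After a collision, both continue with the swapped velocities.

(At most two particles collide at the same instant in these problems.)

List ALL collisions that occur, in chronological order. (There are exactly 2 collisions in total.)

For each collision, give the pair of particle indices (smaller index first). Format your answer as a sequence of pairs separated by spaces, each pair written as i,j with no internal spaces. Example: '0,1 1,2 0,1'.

Answer: 0,1 1,2

Derivation:
Collision at t=1/4: particles 0 and 1 swap velocities; positions: p0=27/2 p1=27/2 p2=33/2; velocities now: v0=-2 v1=2 v2=-2
Collision at t=1: particles 1 and 2 swap velocities; positions: p0=12 p1=15 p2=15; velocities now: v0=-2 v1=-2 v2=2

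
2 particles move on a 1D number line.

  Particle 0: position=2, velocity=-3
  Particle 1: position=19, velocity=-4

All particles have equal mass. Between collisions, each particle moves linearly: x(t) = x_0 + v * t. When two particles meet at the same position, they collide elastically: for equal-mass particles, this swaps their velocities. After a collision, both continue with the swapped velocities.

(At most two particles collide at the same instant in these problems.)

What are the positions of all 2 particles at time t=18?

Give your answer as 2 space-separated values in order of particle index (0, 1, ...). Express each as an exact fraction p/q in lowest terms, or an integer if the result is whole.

Collision at t=17: particles 0 and 1 swap velocities; positions: p0=-49 p1=-49; velocities now: v0=-4 v1=-3
Advance to t=18 (no further collisions before then); velocities: v0=-4 v1=-3; positions = -53 -52

Answer: -53 -52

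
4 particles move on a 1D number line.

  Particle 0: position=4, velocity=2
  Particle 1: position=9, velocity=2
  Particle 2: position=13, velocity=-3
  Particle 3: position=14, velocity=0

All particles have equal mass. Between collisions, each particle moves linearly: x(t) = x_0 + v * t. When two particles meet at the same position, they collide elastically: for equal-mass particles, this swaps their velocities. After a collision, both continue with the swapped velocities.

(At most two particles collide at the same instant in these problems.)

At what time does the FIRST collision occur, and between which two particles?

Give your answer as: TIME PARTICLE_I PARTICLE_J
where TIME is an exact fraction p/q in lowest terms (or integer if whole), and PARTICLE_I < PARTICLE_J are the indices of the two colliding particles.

Answer: 4/5 1 2

Derivation:
Pair (0,1): pos 4,9 vel 2,2 -> not approaching (rel speed 0 <= 0)
Pair (1,2): pos 9,13 vel 2,-3 -> gap=4, closing at 5/unit, collide at t=4/5
Pair (2,3): pos 13,14 vel -3,0 -> not approaching (rel speed -3 <= 0)
Earliest collision: t=4/5 between 1 and 2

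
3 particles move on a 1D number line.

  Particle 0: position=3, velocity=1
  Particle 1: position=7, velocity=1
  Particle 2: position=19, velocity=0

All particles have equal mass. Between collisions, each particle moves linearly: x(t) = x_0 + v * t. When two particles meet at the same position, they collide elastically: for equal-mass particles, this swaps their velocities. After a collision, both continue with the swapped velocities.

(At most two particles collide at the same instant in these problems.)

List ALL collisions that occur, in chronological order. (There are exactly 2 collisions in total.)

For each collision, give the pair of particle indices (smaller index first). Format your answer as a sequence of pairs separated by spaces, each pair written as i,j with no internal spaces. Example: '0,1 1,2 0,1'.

Answer: 1,2 0,1

Derivation:
Collision at t=12: particles 1 and 2 swap velocities; positions: p0=15 p1=19 p2=19; velocities now: v0=1 v1=0 v2=1
Collision at t=16: particles 0 and 1 swap velocities; positions: p0=19 p1=19 p2=23; velocities now: v0=0 v1=1 v2=1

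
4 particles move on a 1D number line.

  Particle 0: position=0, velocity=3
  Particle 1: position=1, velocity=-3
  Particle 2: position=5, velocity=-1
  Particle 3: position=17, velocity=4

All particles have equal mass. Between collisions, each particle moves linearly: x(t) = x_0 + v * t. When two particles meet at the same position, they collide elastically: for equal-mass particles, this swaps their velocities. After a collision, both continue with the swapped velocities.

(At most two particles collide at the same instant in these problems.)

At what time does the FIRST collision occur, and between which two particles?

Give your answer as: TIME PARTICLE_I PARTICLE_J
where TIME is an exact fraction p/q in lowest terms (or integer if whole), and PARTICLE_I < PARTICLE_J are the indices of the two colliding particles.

Pair (0,1): pos 0,1 vel 3,-3 -> gap=1, closing at 6/unit, collide at t=1/6
Pair (1,2): pos 1,5 vel -3,-1 -> not approaching (rel speed -2 <= 0)
Pair (2,3): pos 5,17 vel -1,4 -> not approaching (rel speed -5 <= 0)
Earliest collision: t=1/6 between 0 and 1

Answer: 1/6 0 1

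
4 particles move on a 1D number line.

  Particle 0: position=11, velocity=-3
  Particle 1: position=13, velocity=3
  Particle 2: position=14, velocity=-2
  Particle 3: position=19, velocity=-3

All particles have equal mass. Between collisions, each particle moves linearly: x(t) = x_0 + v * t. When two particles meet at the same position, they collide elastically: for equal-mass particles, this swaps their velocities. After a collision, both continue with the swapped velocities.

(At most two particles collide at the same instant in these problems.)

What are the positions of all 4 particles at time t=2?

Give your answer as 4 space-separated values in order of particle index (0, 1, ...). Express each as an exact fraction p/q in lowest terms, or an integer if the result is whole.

Answer: 5 10 13 19

Derivation:
Collision at t=1/5: particles 1 and 2 swap velocities; positions: p0=52/5 p1=68/5 p2=68/5 p3=92/5; velocities now: v0=-3 v1=-2 v2=3 v3=-3
Collision at t=1: particles 2 and 3 swap velocities; positions: p0=8 p1=12 p2=16 p3=16; velocities now: v0=-3 v1=-2 v2=-3 v3=3
Advance to t=2 (no further collisions before then); velocities: v0=-3 v1=-2 v2=-3 v3=3; positions = 5 10 13 19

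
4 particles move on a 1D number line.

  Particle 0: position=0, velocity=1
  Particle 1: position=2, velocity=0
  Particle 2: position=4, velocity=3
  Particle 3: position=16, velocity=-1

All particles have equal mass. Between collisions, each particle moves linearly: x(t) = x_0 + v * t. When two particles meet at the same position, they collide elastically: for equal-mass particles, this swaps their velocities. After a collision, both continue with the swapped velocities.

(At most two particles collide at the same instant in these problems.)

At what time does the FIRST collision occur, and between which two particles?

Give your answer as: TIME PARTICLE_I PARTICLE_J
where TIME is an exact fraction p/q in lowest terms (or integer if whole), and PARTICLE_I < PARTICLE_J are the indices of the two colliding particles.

Answer: 2 0 1

Derivation:
Pair (0,1): pos 0,2 vel 1,0 -> gap=2, closing at 1/unit, collide at t=2
Pair (1,2): pos 2,4 vel 0,3 -> not approaching (rel speed -3 <= 0)
Pair (2,3): pos 4,16 vel 3,-1 -> gap=12, closing at 4/unit, collide at t=3
Earliest collision: t=2 between 0 and 1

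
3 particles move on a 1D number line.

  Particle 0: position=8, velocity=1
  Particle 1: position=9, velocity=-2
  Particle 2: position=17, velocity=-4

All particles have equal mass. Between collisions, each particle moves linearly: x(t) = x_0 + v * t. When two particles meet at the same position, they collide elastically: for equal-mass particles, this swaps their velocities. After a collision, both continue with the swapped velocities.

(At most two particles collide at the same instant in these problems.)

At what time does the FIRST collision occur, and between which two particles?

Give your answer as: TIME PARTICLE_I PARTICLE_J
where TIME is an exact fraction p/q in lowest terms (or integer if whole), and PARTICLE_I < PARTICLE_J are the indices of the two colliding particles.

Pair (0,1): pos 8,9 vel 1,-2 -> gap=1, closing at 3/unit, collide at t=1/3
Pair (1,2): pos 9,17 vel -2,-4 -> gap=8, closing at 2/unit, collide at t=4
Earliest collision: t=1/3 between 0 and 1

Answer: 1/3 0 1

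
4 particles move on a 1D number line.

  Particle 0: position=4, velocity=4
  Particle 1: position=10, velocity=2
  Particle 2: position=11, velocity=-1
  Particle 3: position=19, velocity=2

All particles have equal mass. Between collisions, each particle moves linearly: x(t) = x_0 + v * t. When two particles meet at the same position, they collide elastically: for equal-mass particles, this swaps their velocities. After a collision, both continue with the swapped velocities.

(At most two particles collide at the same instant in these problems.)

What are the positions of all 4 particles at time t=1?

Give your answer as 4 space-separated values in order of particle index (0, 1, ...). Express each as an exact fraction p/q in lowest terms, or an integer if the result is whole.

Answer: 8 10 12 21

Derivation:
Collision at t=1/3: particles 1 and 2 swap velocities; positions: p0=16/3 p1=32/3 p2=32/3 p3=59/3; velocities now: v0=4 v1=-1 v2=2 v3=2
Advance to t=1 (no further collisions before then); velocities: v0=4 v1=-1 v2=2 v3=2; positions = 8 10 12 21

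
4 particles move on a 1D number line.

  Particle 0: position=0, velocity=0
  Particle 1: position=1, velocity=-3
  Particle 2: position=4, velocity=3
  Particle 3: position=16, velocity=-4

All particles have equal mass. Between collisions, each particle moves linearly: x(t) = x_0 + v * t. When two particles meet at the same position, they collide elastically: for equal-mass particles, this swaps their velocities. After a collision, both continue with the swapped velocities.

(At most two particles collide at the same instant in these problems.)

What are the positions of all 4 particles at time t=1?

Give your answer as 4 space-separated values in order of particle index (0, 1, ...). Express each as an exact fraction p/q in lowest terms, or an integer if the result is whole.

Answer: -2 0 7 12

Derivation:
Collision at t=1/3: particles 0 and 1 swap velocities; positions: p0=0 p1=0 p2=5 p3=44/3; velocities now: v0=-3 v1=0 v2=3 v3=-4
Advance to t=1 (no further collisions before then); velocities: v0=-3 v1=0 v2=3 v3=-4; positions = -2 0 7 12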